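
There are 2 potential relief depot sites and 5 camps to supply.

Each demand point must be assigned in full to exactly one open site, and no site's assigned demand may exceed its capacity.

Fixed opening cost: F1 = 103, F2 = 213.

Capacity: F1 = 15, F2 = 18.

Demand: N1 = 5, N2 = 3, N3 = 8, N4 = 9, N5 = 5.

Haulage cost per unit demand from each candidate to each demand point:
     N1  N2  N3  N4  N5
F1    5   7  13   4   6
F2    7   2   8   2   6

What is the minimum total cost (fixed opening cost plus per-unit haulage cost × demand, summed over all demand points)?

Open {F1, F2}; cheapest assignment that respects the capacities:
  F1 (cap 15, load 13): N1, N2, N5 — cost 5×5 + 3×7 + 5×6 = 76
  F2 (cap 18, load 17): N3, N4 — cost 8×8 + 9×2 = 82
  Shipping 158, fixed 316 → total 474.
  Any other capacity-feasible assignment to {F1, F2} ships for at least 158.
Total demand is 30 and no other set of sites has combined capacity ≥ 30, so {F1, F2} is the only feasible choice of open sites. Minimum: 474.

474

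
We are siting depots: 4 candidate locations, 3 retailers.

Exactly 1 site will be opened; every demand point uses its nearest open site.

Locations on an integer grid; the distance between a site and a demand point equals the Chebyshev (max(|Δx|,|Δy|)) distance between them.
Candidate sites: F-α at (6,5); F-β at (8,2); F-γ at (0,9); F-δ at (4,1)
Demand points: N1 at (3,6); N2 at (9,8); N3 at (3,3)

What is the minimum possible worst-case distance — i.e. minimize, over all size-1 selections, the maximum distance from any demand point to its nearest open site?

3

Open {F-α}.
  Farthest demand point is N1 at distance 3 (to F-α); all others are ≤ 3.
With {F-β} the worst case is 6.
With {F-δ} the worst case is 7.
No size-1 selection achieves below 3.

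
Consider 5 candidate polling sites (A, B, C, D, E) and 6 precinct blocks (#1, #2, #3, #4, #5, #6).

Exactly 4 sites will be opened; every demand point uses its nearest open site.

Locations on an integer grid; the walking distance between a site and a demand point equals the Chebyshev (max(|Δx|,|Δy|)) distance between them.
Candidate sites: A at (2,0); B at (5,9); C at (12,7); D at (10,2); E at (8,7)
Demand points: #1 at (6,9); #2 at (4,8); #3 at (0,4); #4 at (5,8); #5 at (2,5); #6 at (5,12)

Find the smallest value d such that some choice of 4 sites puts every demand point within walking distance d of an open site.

4

Open {A, B, C, D}.
  Farthest demand point is #3 at walking distance 4 (to A); all others are ≤ 4.
With {A, B, C, E} the worst case is 4.
With {A, B, D, E} the worst case is 4.
No size-4 selection achieves below 4.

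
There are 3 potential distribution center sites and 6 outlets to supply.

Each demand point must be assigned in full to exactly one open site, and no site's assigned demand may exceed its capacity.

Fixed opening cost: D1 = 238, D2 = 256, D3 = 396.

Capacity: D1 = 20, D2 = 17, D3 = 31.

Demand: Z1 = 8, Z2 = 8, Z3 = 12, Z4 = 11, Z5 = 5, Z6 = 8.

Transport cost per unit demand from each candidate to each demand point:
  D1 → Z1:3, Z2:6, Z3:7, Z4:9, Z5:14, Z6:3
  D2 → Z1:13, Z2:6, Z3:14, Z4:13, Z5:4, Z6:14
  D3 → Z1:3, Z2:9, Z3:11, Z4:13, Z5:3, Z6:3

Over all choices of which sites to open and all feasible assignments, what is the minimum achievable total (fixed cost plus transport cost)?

1228

Open {D1, D2, D3}; cheapest assignment that respects the capacities:
  D1 (cap 20, load 20): Z2, Z3 — cost 8×6 + 12×7 = 132
  D2 (cap 17, load 11): Z4 — cost 11×13 = 143
  D3 (cap 31, load 21): Z1, Z5, Z6 — cost 8×3 + 5×3 + 8×3 = 63
  Shipping 338, fixed 890 → total 1228.
  Any other capacity-feasible assignment to {D1, D2, D3} ships for at least 338.
Total demand is 52 and no other set of sites has combined capacity ≥ 52, so {D1, D2, D3} is the only feasible choice of open sites. Minimum: 1228.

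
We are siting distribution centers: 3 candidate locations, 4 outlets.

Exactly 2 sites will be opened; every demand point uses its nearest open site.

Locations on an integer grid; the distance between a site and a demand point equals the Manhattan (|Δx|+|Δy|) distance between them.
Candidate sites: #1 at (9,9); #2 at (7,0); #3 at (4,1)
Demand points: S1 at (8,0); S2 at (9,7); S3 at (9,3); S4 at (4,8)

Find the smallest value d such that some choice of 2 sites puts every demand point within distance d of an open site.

Open {#1, #2}.
  Farthest demand point is S4 at distance 6 (to #1); all others are ≤ 6.
With {#1, #3} the worst case is 6.
With {#2, #3} the worst case is 9.
No size-2 selection achieves below 6.

6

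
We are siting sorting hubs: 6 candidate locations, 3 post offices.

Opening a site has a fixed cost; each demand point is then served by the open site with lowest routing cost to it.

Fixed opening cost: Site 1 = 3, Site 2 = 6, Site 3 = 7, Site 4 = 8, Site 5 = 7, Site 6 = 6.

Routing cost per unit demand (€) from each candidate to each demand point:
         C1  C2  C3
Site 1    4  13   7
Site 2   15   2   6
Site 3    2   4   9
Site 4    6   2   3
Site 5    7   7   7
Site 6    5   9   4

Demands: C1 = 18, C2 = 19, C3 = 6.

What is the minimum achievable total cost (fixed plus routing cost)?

107

Open {Site 3, Site 4}: assign each demand point to its cheapest open site.
  C1→Site 3 18×2=36, C2→Site 4 19×2=38, C3→Site 4 6×3=18
  routing cost 92, fixed 15 → total 107.
Compare {Site 1, Site 3, Site 4}: routing cost 92 + fixed 18 = 110.
Compare {Site 2, Site 3, Site 4}: routing cost 92 + fixed 21 = 113.
Compare {Site 3, Site 4, Site 6}: routing cost 92 + fixed 21 = 113.
All other subsets cost ≥ 110. Minimum total cost: 107.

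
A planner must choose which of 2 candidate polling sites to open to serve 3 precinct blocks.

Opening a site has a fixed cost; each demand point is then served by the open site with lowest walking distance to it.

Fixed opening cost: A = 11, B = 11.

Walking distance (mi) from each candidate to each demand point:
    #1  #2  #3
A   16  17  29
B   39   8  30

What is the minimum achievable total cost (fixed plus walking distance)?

73

Open {A}: assign each demand point to its cheapest open site.
  #1→A 16, #2→A 17, #3→A 29
  walking distance 62, fixed 11 → total 73.
Compare {A, B}: walking distance 53 + fixed 22 = 75.
Compare {B}: walking distance 77 + fixed 11 = 88.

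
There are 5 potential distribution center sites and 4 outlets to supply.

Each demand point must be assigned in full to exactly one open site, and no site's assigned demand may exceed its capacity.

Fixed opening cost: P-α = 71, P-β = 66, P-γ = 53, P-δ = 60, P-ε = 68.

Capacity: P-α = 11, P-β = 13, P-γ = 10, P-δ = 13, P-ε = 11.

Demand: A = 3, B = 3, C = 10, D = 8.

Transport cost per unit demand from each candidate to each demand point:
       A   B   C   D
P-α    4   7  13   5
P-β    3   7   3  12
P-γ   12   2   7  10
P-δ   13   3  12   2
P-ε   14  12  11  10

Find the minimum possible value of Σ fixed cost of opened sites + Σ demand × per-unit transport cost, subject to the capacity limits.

190

Open {P-β, P-δ}; cheapest assignment that respects the capacities:
  P-β (cap 13, load 13): A, C — cost 3×3 + 10×3 = 39
  P-δ (cap 13, load 11): B, D — cost 3×3 + 8×2 = 25
  Shipping 64, fixed 126 → total 190.
  Any other capacity-feasible assignment to {P-β, P-δ} ships for at least 64.
Compare {P-α, P-β}: its best feasible assignment gives total 237.
Compare {P-β, P-γ, P-δ}: its best feasible assignment gives total 240.
Every other set of open sites that can feasibly serve all demand totals ≥ 237 even under its best assignment. Minimum: 190.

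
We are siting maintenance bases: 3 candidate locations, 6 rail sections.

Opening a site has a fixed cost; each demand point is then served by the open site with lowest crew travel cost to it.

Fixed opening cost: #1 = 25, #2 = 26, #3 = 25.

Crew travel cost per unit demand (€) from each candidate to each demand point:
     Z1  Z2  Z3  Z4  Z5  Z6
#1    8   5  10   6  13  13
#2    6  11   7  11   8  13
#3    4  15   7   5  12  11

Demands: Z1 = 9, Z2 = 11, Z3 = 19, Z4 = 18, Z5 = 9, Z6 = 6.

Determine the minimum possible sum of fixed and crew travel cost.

528

Open {#1, #2, #3}: assign each demand point to its cheapest open site.
  Z1→#3 9×4=36, Z2→#1 11×5=55, Z3→#2 19×7=133, Z4→#3 18×5=90, Z5→#2 9×8=72, Z6→#3 6×11=66
  crew travel cost 452, fixed 76 → total 528.
Compare {#1, #3}: crew travel cost 488 + fixed 50 = 538.
Compare {#1, #2}: crew travel cost 500 + fixed 51 = 551.
Compare {#2, #3}: crew travel cost 518 + fixed 51 = 569.
All other subsets cost ≥ 538. Minimum total cost: 528.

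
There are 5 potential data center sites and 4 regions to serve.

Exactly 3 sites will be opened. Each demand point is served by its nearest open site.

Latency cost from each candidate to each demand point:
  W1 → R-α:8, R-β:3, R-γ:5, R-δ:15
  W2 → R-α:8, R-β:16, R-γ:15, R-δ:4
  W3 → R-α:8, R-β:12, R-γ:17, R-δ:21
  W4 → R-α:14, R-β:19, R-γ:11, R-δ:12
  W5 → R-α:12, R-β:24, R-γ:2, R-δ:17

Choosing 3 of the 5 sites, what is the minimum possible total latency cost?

Open {W1, W2, W5}.
  R-α→W1 8, R-β→W1 3, R-γ→W5 2, R-δ→W2 4  ⇒ total 17.
Compare {W1, W2, W3}: total 20.
Compare {W1, W2, W4}: total 20.
No size-3 selection does better; minimum is 17.

17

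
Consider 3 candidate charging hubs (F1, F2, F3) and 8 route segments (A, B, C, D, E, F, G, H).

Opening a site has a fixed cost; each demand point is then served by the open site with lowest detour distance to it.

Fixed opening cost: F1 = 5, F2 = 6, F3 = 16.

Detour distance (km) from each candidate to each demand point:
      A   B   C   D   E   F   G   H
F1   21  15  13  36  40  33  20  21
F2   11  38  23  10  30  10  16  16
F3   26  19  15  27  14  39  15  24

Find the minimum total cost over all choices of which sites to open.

131

Open {F1, F2, F3}: assign each demand point to its cheapest open site.
  A→F2 11, B→F1 15, C→F1 13, D→F2 10, E→F3 14, F→F2 10, G→F3 15, H→F2 16
  detour distance 104, fixed 27 → total 131.
Compare {F1, F2}: detour distance 121 + fixed 11 = 132.
Compare {F2, F3}: detour distance 110 + fixed 22 = 132.
Compare {F2}: detour distance 154 + fixed 6 = 160.
All other subsets cost ≥ 132. Minimum total cost: 131.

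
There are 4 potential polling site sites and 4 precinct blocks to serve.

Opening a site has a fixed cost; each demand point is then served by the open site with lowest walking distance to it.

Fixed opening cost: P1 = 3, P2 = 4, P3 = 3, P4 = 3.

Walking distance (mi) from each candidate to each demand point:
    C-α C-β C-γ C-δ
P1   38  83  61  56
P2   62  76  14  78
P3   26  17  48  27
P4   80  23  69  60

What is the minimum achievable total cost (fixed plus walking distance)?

Open {P2, P3}: assign each demand point to its cheapest open site.
  C-α→P3 26, C-β→P3 17, C-γ→P2 14, C-δ→P3 27
  walking distance 84, fixed 7 → total 91.
Compare {P1, P2, P3}: walking distance 84 + fixed 10 = 94.
Compare {P2, P3, P4}: walking distance 84 + fixed 10 = 94.
Compare {P1, P2, P3, P4}: walking distance 84 + fixed 13 = 97.
All other subsets cost ≥ 94. Minimum total cost: 91.

91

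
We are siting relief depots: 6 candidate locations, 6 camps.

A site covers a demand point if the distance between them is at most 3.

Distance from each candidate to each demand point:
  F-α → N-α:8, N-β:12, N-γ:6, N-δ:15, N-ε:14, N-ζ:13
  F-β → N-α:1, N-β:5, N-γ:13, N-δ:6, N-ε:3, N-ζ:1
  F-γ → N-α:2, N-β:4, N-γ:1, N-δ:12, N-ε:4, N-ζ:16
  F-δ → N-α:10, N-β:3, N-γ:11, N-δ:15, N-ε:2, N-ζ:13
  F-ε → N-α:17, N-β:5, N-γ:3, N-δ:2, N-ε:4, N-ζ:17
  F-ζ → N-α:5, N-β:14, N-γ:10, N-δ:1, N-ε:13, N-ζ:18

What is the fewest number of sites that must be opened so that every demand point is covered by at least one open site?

3

Coverage sets (demand points within 3 of each site):
  F-α: {}
  F-β: {N-α, N-ε, N-ζ}
  F-γ: {N-α, N-γ}
  F-δ: {N-β, N-ε}
  F-ε: {N-γ, N-δ}
  F-ζ: {N-δ}
No 2 sites suffice: every size-2 union leaves at least one demand point uncovered.
But {F-β, F-δ, F-ε} covers everything, so the minimum is 3.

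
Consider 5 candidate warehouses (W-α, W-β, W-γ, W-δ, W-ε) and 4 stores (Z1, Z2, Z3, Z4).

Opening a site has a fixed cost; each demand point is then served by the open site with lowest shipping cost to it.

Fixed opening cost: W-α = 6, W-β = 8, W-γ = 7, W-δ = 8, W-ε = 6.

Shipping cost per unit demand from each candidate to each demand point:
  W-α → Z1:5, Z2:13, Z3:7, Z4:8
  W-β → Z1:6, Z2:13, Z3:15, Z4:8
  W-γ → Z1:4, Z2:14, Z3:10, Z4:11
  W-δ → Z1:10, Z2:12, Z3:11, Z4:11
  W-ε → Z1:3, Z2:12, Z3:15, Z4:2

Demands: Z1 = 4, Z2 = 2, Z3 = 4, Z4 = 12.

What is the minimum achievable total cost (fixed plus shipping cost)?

100

Open {W-α, W-ε}: assign each demand point to its cheapest open site.
  Z1→W-ε 4×3=12, Z2→W-ε 2×12=24, Z3→W-α 4×7=28, Z4→W-ε 12×2=24
  shipping cost 88, fixed 12 → total 100.
Compare {W-α, W-γ, W-ε}: shipping cost 88 + fixed 19 = 107.
Compare {W-α, W-β, W-ε}: shipping cost 88 + fixed 20 = 108.
Compare {W-α, W-δ, W-ε}: shipping cost 88 + fixed 20 = 108.
All other subsets cost ≥ 107. Minimum total cost: 100.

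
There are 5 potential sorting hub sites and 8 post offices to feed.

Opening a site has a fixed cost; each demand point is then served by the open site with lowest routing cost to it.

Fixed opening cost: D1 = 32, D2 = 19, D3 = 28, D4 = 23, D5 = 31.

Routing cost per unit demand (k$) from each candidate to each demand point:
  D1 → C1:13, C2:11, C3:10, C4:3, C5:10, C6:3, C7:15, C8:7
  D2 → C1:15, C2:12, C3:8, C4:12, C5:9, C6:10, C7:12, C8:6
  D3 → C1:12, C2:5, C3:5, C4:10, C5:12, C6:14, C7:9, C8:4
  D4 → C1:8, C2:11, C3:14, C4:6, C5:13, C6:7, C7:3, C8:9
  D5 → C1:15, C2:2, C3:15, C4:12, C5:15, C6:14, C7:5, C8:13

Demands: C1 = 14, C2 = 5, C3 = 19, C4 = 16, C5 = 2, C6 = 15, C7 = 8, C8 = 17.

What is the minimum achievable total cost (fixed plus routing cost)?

Open {D1, D3, D4}: assign each demand point to its cheapest open site.
  C1→D4 14×8=112, C2→D3 5×5=25, C3→D3 19×5=95, C4→D1 16×3=48, C5→D1 2×10=20, C6→D1 15×3=45, C7→D4 8×3=24, C8→D3 17×4=68
  routing cost 437, fixed 83 → total 520.
Compare {D1, D3, D4, D5}: routing cost 422 + fixed 114 = 536.
Compare {D1, D2, D3, D4}: routing cost 435 + fixed 102 = 537.
Compare {D1, D2, D3, D4, D5}: routing cost 420 + fixed 133 = 553.
All other subsets cost ≥ 536. Minimum total cost: 520.

520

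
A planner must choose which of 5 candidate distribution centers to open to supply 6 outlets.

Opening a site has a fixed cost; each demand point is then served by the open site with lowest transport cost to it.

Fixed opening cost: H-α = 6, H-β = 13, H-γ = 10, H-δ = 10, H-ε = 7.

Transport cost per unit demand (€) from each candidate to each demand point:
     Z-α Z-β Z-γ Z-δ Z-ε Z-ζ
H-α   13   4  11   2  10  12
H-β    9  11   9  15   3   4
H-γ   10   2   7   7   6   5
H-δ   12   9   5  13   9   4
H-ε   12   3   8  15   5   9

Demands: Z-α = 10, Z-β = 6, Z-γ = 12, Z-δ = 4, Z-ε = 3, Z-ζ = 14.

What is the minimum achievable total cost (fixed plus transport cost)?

274

Open {H-α, H-β, H-γ, H-δ}: assign each demand point to its cheapest open site.
  Z-α→H-β 10×9=90, Z-β→H-γ 6×2=12, Z-γ→H-δ 12×5=60, Z-δ→H-α 4×2=8, Z-ε→H-β 3×3=9, Z-ζ→H-β 14×4=56
  transport cost 235, fixed 39 → total 274.
Compare {H-α, H-β, H-δ}: transport cost 247 + fixed 29 = 276.
Compare {H-α, H-β, H-δ, H-ε}: transport cost 241 + fixed 36 = 277.
Compare {H-α, H-γ, H-δ}: transport cost 254 + fixed 26 = 280.
All other subsets cost ≥ 276. Minimum total cost: 274.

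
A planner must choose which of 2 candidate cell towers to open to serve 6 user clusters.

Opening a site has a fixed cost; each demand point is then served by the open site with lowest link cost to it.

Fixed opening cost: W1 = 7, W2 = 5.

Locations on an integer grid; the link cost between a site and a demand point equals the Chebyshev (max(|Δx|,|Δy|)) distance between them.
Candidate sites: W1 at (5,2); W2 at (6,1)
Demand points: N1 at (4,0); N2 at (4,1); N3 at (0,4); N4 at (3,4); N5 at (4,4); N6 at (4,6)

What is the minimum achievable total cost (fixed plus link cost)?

23

Open {W1}: assign each demand point to its cheapest open site.
  N1→W1 2, N2→W1 1, N3→W1 5, N4→W1 2, N5→W1 2, N6→W1 4
  link cost 16, fixed 7 → total 23.
Compare {W2}: link cost 21 + fixed 5 = 26.
Compare {W1, W2}: link cost 16 + fixed 12 = 28.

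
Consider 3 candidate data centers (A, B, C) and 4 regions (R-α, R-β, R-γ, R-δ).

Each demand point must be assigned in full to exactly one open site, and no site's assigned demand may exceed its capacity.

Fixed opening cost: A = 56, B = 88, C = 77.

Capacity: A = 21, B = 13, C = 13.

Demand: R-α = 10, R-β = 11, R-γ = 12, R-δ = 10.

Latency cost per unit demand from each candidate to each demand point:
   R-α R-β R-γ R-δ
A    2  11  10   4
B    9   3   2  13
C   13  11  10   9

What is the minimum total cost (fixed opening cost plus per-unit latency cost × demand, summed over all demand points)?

Open {A, B, C}; cheapest assignment that respects the capacities:
  A (cap 21, load 20): R-α, R-δ — cost 10×2 + 10×4 = 60
  B (cap 13, load 12): R-γ — cost 12×2 = 24
  C (cap 13, load 11): R-β — cost 11×11 = 121
  Shipping 205, fixed 221 → total 426.
  Any other capacity-feasible assignment to {A, B, C} ships for at least 205.
Total demand is 43 and no other set of sites has combined capacity ≥ 43, so {A, B, C} is the only feasible choice of open sites. Minimum: 426.

426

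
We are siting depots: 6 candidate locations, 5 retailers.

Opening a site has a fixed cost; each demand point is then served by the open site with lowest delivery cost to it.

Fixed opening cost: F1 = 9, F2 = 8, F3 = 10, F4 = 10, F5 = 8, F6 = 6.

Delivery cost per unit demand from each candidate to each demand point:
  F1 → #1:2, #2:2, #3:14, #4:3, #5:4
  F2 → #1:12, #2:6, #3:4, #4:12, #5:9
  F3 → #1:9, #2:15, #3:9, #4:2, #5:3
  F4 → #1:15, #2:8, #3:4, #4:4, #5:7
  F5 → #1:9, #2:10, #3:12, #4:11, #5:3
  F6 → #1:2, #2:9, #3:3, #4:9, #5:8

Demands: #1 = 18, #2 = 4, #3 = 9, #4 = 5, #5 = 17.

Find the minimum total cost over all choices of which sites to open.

157

Open {F1, F3, F6}: assign each demand point to its cheapest open site.
  #1→F1 18×2=36, #2→F1 4×2=8, #3→F6 9×3=27, #4→F3 5×2=10, #5→F3 17×3=51
  delivery cost 132, fixed 25 → total 157.
Compare {F1, F5, F6}: delivery cost 137 + fixed 23 = 160.
Compare {F1, F2, F3, F6}: delivery cost 132 + fixed 33 = 165.
Compare {F1, F3, F5, F6}: delivery cost 132 + fixed 33 = 165.
All other subsets cost ≥ 160. Minimum total cost: 157.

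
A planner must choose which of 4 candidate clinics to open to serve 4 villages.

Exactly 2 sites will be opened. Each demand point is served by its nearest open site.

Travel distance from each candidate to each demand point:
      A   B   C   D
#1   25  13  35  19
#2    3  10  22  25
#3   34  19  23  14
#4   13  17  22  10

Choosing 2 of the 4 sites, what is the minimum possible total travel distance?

45

Open {#2, #4}.
  A→#2 3, B→#2 10, C→#2 22, D→#4 10  ⇒ total 45.
Compare {#2, #3}: total 49.
Compare {#1, #2}: total 54.
No size-2 selection does better; minimum is 45.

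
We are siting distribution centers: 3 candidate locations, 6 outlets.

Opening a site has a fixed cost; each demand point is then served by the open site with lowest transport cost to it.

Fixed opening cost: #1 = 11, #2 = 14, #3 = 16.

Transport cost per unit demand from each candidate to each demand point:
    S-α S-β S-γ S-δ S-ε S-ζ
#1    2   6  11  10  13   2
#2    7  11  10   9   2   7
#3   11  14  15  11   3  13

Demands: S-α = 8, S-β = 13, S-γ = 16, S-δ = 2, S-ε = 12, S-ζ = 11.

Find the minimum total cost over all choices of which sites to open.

343

Open {#1, #2}: assign each demand point to its cheapest open site.
  S-α→#1 8×2=16, S-β→#1 13×6=78, S-γ→#2 16×10=160, S-δ→#2 2×9=18, S-ε→#2 12×2=24, S-ζ→#1 11×2=22
  transport cost 318, fixed 25 → total 343.
Compare {#1, #2, #3}: transport cost 318 + fixed 41 = 359.
Compare {#1, #3}: transport cost 348 + fixed 27 = 375.
Compare {#1}: transport cost 468 + fixed 11 = 479.
All other subsets cost ≥ 359. Minimum total cost: 343.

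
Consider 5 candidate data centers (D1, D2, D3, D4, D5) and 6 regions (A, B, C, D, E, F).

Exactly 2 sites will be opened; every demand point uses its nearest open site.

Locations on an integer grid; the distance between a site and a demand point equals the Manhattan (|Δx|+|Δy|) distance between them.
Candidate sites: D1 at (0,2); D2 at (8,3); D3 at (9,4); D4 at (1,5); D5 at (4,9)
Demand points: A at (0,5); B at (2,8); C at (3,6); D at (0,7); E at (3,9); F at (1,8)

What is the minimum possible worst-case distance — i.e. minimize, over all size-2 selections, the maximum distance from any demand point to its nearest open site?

3

Open {D4, D5}.
  Farthest demand point is B at distance 3 (to D5); all others are ≤ 3.
With {D1, D5} the worst case is 5.
With {D1, D4} the worst case is 6.
No size-2 selection achieves below 3.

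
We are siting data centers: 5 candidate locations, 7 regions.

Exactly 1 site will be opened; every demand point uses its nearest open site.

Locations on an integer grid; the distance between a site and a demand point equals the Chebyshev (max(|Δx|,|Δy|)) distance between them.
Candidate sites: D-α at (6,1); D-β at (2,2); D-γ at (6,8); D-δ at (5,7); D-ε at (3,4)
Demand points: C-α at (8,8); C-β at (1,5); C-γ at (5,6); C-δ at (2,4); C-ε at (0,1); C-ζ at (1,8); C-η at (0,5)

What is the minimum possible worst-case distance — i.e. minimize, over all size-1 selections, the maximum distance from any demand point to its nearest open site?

Open {D-ε}.
  Farthest demand point is C-α at distance 5 (to D-ε); all others are ≤ 5.
With {D-β} the worst case is 6.
With {D-δ} the worst case is 6.
No size-1 selection achieves below 5.

5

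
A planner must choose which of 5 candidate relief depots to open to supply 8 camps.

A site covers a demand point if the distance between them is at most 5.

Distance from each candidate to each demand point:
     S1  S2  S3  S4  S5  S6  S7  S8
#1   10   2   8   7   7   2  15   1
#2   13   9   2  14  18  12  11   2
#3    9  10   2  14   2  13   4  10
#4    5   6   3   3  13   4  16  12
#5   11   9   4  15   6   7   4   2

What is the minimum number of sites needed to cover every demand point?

3

Coverage sets (demand points within 5 of each site):
  #1: {S2, S6, S8}
  #2: {S3, S8}
  #3: {S3, S5, S7}
  #4: {S1, S3, S4, S6}
  #5: {S3, S7, S8}
No 2 sites suffice: every size-2 union leaves at least one demand point uncovered.
But {#1, #3, #4} covers everything, so the minimum is 3.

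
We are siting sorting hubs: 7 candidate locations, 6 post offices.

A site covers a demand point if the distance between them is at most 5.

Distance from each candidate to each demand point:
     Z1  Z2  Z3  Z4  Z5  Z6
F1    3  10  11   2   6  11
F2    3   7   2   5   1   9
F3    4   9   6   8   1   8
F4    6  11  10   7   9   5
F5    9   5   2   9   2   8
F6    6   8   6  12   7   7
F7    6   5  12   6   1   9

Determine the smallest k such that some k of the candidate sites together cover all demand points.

Coverage sets (demand points within 5 of each site):
  F1: {Z1, Z4}
  F2: {Z1, Z3, Z4, Z5}
  F3: {Z1, Z5}
  F4: {Z6}
  F5: {Z2, Z3, Z5}
  F6: {}
  F7: {Z2, Z5}
No 2 sites suffice: every size-2 union leaves at least one demand point uncovered.
But {F1, F4, F5} covers everything, so the minimum is 3.

3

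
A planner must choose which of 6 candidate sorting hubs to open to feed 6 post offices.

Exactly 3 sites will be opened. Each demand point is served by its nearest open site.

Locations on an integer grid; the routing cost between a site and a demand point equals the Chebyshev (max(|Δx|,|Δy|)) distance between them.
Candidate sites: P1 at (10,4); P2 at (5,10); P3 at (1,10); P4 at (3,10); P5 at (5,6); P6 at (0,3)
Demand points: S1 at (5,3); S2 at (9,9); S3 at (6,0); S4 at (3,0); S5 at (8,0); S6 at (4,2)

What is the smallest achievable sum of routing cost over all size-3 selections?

Open {P1, P5, P6}.
  S1→P5 3, S2→P5 4, S3→P1 4, S4→P6 3, S5→P1 4, S6→P5 4  ⇒ total 22.
Compare {P1, P2, P6}: total 24.
Compare {P1, P2, P5}: total 25.
No size-3 selection does better; minimum is 22.

22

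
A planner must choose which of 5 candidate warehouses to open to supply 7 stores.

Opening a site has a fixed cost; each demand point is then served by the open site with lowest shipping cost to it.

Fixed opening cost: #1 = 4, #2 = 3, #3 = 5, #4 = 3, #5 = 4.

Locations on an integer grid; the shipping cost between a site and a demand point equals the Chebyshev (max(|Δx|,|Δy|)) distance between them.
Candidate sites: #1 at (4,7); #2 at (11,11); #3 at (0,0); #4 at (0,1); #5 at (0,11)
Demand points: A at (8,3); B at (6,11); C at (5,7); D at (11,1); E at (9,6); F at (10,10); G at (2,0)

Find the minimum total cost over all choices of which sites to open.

34

Open {#1, #2, #4}: assign each demand point to its cheapest open site.
  A→#1 4, B→#1 4, C→#1 1, D→#1 7, E→#1 5, F→#2 1, G→#4 2
  shipping cost 24, fixed 10 → total 34.
Compare {#1, #2}: shipping cost 29 + fixed 7 = 36.
Compare {#1, #4}: shipping cost 29 + fixed 7 = 36.
Compare {#1, #2, #3}: shipping cost 24 + fixed 12 = 36.
All other subsets cost ≥ 36. Minimum total cost: 34.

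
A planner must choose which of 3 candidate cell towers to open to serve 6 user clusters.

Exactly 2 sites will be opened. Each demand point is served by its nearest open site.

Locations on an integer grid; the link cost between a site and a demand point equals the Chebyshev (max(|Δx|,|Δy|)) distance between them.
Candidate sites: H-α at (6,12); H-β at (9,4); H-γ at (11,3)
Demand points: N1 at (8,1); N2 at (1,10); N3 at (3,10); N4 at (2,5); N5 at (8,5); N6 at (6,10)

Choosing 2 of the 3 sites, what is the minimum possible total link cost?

21

Open {H-α, H-β}.
  N1→H-β 3, N2→H-α 5, N3→H-α 3, N4→H-α 7, N5→H-β 1, N6→H-α 2  ⇒ total 21.
Compare {H-α, H-γ}: total 23.
Compare {H-β, H-γ}: total 31.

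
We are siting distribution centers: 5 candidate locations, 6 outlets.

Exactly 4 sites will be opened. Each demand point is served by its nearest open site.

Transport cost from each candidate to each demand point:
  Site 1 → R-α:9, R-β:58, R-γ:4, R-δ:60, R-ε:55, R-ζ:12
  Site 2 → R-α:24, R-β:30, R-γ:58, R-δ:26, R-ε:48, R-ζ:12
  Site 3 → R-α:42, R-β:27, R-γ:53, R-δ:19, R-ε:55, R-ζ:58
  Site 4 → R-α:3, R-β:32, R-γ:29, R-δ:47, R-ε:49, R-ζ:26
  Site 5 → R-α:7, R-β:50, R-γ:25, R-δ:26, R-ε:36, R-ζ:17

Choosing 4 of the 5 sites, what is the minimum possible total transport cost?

101

Open {Site 1, Site 3, Site 4, Site 5}.
  R-α→Site 4 3, R-β→Site 3 27, R-γ→Site 1 4, R-δ→Site 3 19, R-ε→Site 5 36, R-ζ→Site 1 12  ⇒ total 101.
Compare {Site 1, Site 2, Site 3, Site 5}: total 105.
Compare {Site 1, Site 2, Site 4, Site 5}: total 111.
No size-4 selection does better; minimum is 101.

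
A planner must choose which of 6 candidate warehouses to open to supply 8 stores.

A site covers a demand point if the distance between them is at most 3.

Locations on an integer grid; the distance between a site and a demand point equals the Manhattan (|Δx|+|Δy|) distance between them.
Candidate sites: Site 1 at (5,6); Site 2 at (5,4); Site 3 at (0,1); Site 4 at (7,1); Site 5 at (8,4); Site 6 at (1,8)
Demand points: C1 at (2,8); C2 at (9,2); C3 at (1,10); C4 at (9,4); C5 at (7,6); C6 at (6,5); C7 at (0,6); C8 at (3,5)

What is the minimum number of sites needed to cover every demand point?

Coverage sets (demand points within 3 of each site):
  Site 1: {C5, C6, C8}
  Site 2: {C6, C8}
  Site 3: {}
  Site 4: {C2}
  Site 5: {C2, C4, C5, C6}
  Site 6: {C1, C3, C7}
No 2 sites suffice: every size-2 union leaves at least one demand point uncovered.
But {Site 1, Site 5, Site 6} covers everything, so the minimum is 3.

3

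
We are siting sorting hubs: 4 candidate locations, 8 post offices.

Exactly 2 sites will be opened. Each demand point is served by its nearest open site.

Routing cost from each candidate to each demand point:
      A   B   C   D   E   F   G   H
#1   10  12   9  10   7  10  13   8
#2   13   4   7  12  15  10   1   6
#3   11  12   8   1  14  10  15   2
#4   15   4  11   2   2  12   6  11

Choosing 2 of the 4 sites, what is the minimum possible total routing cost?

Open {#3, #4}.
  A→#3 11, B→#4 4, C→#3 8, D→#3 1, E→#4 2, F→#3 10, G→#4 6, H→#3 2  ⇒ total 44.
Compare {#2, #4}: total 45.
Compare {#2, #3}: total 50.
No size-2 selection does better; minimum is 44.

44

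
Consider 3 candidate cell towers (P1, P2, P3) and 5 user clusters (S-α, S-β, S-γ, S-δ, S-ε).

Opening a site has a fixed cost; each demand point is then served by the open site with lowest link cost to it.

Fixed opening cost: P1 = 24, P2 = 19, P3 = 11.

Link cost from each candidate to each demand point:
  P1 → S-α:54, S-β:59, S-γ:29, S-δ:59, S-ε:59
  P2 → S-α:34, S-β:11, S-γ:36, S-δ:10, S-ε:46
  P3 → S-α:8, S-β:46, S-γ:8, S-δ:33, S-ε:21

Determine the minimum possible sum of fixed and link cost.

88

Open {P2, P3}: assign each demand point to its cheapest open site.
  S-α→P3 8, S-β→P2 11, S-γ→P3 8, S-δ→P2 10, S-ε→P3 21
  link cost 58, fixed 30 → total 88.
Compare {P1, P2, P3}: link cost 58 + fixed 54 = 112.
Compare {P3}: link cost 116 + fixed 11 = 127.
Compare {P1, P3}: link cost 116 + fixed 35 = 151.
All other subsets cost ≥ 112. Minimum total cost: 88.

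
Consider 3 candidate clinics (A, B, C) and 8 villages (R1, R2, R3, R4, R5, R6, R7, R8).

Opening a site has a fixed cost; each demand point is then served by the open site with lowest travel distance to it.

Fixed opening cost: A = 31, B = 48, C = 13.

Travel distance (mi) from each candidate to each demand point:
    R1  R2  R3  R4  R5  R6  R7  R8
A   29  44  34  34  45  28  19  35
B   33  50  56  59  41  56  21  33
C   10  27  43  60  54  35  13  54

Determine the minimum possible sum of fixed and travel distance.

Open {A, C}: assign each demand point to its cheapest open site.
  R1→C 10, R2→C 27, R3→A 34, R4→A 34, R5→A 45, R6→A 28, R7→C 13, R8→A 35
  travel distance 226, fixed 44 → total 270.
Compare {A}: travel distance 268 + fixed 31 = 299.
Compare {C}: travel distance 296 + fixed 13 = 309.
Compare {A, B, C}: travel distance 220 + fixed 92 = 312.
All other subsets cost ≥ 299. Minimum total cost: 270.

270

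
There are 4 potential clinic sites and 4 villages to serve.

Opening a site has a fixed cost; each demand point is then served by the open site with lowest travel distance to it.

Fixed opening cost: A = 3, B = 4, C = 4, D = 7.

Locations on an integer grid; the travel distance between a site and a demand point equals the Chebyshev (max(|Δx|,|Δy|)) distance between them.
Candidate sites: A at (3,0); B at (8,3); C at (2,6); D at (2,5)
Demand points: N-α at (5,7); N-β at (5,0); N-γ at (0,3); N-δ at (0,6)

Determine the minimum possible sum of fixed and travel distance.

Open {A, C}: assign each demand point to its cheapest open site.
  N-α→C 3, N-β→A 2, N-γ→A 3, N-δ→C 2
  travel distance 10, fixed 7 → total 17.
Compare {C}: travel distance 14 + fixed 4 = 18.
Compare {D}: travel distance 12 + fixed 7 = 19.
Compare {A, D}: travel distance 9 + fixed 10 = 19.
All other subsets cost ≥ 18. Minimum total cost: 17.

17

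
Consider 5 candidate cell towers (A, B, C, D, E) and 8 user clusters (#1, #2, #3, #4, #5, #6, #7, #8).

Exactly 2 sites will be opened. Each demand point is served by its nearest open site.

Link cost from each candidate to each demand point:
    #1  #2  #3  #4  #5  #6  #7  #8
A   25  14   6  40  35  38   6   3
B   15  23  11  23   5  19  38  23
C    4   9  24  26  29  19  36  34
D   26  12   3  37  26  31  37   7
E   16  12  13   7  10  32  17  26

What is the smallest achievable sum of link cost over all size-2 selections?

91

Open {A, B}.
  #1→B 15, #2→A 14, #3→A 6, #4→B 23, #5→B 5, #6→B 19, #7→A 6, #8→A 3  ⇒ total 91.
Compare {A, E}: total 92.
Compare {A, C}: total 102.
No size-2 selection does better; minimum is 91.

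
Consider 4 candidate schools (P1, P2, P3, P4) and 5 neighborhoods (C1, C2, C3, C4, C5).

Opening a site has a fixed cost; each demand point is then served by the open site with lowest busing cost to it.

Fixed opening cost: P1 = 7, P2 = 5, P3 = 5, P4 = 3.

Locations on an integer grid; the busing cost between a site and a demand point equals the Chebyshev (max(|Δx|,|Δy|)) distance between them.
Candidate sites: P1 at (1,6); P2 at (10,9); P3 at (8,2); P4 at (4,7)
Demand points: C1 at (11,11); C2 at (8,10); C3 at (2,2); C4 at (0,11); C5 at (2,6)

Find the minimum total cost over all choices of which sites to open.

23

Open {P2, P4}: assign each demand point to its cheapest open site.
  C1→P2 2, C2→P2 2, C3→P4 5, C4→P4 4, C5→P4 2
  busing cost 15, fixed 8 → total 23.
Compare {P4}: busing cost 22 + fixed 3 = 25.
Compare {P1, P2}: busing cost 14 + fixed 12 = 26.
Compare {P1, P2, P4}: busing cost 13 + fixed 15 = 28.
All other subsets cost ≥ 25. Minimum total cost: 23.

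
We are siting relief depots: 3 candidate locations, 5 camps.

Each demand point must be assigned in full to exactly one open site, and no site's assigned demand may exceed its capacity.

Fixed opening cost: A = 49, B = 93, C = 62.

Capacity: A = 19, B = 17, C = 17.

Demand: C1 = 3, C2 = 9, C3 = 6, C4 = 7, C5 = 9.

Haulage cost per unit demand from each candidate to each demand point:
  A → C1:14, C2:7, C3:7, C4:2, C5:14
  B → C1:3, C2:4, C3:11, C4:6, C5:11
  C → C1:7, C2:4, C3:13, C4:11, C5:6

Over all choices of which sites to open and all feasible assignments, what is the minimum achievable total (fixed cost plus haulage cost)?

359

Open {A, B, C}; cheapest assignment that respects the capacities:
  A (cap 19, load 13): C3, C4 — cost 6×7 + 7×2 = 56
  B (cap 17, load 12): C1, C2 — cost 3×3 + 9×4 = 45
  C (cap 17, load 9): C5 — cost 9×6 = 54
  Shipping 155, fixed 204 → total 359.
  Any other capacity-feasible assignment to {A, B, C} ships for at least 155.
Compare {A, C}: its best feasible assignment gives total 362.
Compare {A, B}: its best feasible assignment gives total 426.
Every other set of open sites that can feasibly serve all demand totals ≥ 362 even under its best assignment. Minimum: 359.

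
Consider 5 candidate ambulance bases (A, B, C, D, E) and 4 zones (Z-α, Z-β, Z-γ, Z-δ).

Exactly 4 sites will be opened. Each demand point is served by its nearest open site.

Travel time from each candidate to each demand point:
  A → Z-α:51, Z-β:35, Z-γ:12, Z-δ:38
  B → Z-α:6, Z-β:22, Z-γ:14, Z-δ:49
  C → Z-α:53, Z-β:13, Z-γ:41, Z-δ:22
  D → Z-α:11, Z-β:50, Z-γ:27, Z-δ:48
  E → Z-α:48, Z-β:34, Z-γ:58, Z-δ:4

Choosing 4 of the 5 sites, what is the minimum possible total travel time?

Open {A, B, C, E}.
  Z-α→B 6, Z-β→C 13, Z-γ→A 12, Z-δ→E 4  ⇒ total 35.
Compare {B, C, D, E}: total 37.
Compare {A, C, D, E}: total 40.
No size-4 selection does better; minimum is 35.

35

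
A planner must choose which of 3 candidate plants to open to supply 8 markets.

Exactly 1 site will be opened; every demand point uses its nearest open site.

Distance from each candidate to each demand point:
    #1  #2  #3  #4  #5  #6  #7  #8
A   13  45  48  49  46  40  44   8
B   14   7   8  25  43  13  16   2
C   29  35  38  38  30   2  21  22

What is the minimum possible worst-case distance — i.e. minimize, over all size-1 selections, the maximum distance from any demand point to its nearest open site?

Open {C}.
  Farthest demand point is #3 at distance 38 (to C); all others are ≤ 38.
With {B} the worst case is 43.
With {A} the worst case is 49.
No size-1 selection achieves below 38.

38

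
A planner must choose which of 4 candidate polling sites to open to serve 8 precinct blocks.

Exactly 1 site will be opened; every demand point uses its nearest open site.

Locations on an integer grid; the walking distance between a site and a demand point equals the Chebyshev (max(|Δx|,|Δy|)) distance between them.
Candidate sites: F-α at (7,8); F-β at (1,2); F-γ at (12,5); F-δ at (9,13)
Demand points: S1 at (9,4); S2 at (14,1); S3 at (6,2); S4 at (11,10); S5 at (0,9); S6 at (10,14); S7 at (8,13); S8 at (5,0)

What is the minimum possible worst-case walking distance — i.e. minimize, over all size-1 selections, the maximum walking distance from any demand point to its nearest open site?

8

Open {F-α}.
  Farthest demand point is S8 at walking distance 8 (to F-α); all others are ≤ 8.
With {F-γ} the worst case is 12.
With {F-β} the worst case is 13.
No size-1 selection achieves below 8.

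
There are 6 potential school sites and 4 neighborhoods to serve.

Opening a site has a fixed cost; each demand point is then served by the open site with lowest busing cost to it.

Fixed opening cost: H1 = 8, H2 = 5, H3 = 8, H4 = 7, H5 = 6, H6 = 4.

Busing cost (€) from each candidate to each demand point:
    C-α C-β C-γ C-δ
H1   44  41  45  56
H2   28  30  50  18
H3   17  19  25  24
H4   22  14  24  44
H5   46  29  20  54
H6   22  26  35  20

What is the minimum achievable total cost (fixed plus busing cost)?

90

Open {H2, H4}: assign each demand point to its cheapest open site.
  C-α→H4 22, C-β→H4 14, C-γ→H4 24, C-δ→H2 18
  busing cost 78, fixed 12 → total 90.
Compare {H4, H6}: busing cost 80 + fixed 11 = 91.
Compare {H2, H3}: busing cost 79 + fixed 13 = 92.
Compare {H2, H4, H5}: busing cost 74 + fixed 18 = 92.
All other subsets cost ≥ 91. Minimum total cost: 90.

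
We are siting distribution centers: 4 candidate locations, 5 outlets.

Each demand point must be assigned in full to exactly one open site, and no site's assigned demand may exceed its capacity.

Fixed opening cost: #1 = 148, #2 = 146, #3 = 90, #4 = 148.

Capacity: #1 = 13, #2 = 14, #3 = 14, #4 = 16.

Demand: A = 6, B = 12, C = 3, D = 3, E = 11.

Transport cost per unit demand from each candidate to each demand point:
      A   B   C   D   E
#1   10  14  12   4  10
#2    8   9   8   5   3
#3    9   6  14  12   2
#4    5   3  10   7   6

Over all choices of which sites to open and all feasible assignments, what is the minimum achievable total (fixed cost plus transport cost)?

529

Open {#2, #3, #4}; cheapest assignment that respects the capacities:
  #2 (cap 14, load 12): A, C, D — cost 6×8 + 3×8 + 3×5 = 87
  #3 (cap 14, load 11): E — cost 11×2 = 22
  #4 (cap 16, load 12): B — cost 12×3 = 36
  Shipping 145, fixed 384 → total 529.
  Any other capacity-feasible assignment to {#2, #3, #4} ships for at least 145.
Compare {#1, #3, #4}: its best feasible assignment gives total 546.
Compare {#1, #2, #3}: its best feasible assignment gives total 585.
Every other set of open sites that can feasibly serve all demand totals ≥ 546 even under its best assignment. Minimum: 529.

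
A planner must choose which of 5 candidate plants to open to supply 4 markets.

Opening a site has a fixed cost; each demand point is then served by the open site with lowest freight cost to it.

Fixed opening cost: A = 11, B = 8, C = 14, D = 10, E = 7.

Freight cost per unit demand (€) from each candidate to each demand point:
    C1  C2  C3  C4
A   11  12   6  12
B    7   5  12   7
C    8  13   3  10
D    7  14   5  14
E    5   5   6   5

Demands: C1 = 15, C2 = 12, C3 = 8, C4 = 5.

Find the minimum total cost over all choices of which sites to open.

Open {C, E}: assign each demand point to its cheapest open site.
  C1→E 15×5=75, C2→E 12×5=60, C3→C 8×3=24, C4→E 5×5=25
  freight cost 184, fixed 21 → total 205.
Compare {B, C, E}: freight cost 184 + fixed 29 = 213.
Compare {E}: freight cost 208 + fixed 7 = 215.
Compare {C, D, E}: freight cost 184 + fixed 31 = 215.
All other subsets cost ≥ 213. Minimum total cost: 205.

205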